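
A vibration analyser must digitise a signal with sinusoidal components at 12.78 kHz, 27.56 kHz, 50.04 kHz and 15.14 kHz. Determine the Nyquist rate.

Highest-frequency component: 50.04 kHz.
Nyquist rate = 2 × 50.04 kHz = 100.08 kHz.

100.08 kHz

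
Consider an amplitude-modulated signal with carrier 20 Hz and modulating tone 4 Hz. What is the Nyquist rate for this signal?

48 Hz

AM sidebands sit at fc ± fm = 16 Hz and 24 Hz.
Highest-frequency component: 24 Hz.
Nyquist rate = 2 × 24 Hz = 48 Hz.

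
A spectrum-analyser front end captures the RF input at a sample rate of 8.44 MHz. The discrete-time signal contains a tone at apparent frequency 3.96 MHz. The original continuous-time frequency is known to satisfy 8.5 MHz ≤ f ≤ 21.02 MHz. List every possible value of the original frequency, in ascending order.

Frequencies that alias to 3.96 MHz are k·fs ± 3.96 MHz for integer k ≥ 0.
k=0: 3.96 MHz.
k=1: 4.48 MHz, 12.4 MHz.
k=2: 12.92 MHz, 20.84 MHz.
k=3: 21.36 MHz, 29.28 MHz.
Within [8.5 MHz, 21.02 MHz]: 12.4 MHz, 12.92 MHz, 20.84 MHz.

12.4 MHz, 12.92 MHz, 20.84 MHz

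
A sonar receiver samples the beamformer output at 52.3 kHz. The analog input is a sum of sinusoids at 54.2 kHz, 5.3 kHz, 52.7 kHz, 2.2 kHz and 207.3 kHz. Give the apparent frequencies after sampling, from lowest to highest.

0.4 kHz, 1.9 kHz, 2.2 kHz, 5.3 kHz

fs/2 = 26.15 kHz.
54.2 kHz mod fs = 1.9 kHz.
1.9 kHz ≤ fs/2 = 26.15 kHz, appears at 1.9 kHz.
5.3 kHz ≤ fs/2 = 26.15 kHz, passes unchanged.
52.7 kHz mod fs = 0.4 kHz.
0.4 kHz ≤ fs/2 = 26.15 kHz, appears at 0.4 kHz.
2.2 kHz ≤ fs/2 = 26.15 kHz, passes unchanged.
207.3 kHz mod fs = 50.4 kHz.
50.4 kHz > fs/2 = 26.15 kHz, folds to fs − 50.4 kHz = 1.9 kHz.
Distinct values: {0.4 kHz, 1.9 kHz, 2.2 kHz, 5.3 kHz}.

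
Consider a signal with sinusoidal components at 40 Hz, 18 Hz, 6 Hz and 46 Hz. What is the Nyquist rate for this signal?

92 Hz

Highest-frequency component: 46 Hz.
Nyquist rate = 2 × 46 Hz = 92 Hz.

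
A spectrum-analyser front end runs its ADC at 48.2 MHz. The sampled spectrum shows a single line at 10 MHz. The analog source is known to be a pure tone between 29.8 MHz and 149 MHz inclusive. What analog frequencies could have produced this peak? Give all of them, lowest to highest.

Frequencies that alias to 10 MHz are k·fs ± 10 MHz for integer k ≥ 0.
k=0: 10 MHz.
k=1: 38.2 MHz, 58.2 MHz.
k=2: 86.4 MHz, 106.4 MHz.
k=3: 134.6 MHz, 154.6 MHz.
k=4: 182.8 MHz, 202.8 MHz.
Within [29.8 MHz, 149 MHz]: 38.2 MHz, 58.2 MHz, 86.4 MHz, 106.4 MHz, 134.6 MHz.

38.2 MHz, 58.2 MHz, 86.4 MHz, 106.4 MHz, 134.6 MHz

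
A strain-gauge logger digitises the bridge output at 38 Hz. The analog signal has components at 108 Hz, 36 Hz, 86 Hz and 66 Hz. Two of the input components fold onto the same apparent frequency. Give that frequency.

10 Hz

fs/2 = 19 Hz.
108 Hz mod fs = 32 Hz.
32 Hz > fs/2 = 19 Hz, folds to fs − 32 Hz = 6 Hz.
36 Hz > fs/2 = 19 Hz, folds to fs − 36 Hz = 2 Hz.
86 Hz mod fs = 10 Hz.
10 Hz ≤ fs/2 = 19 Hz, appears at 10 Hz.
66 Hz mod fs = 28 Hz.
28 Hz > fs/2 = 19 Hz, folds to fs − 28 Hz = 10 Hz.
66 Hz and 86 Hz both map to 10 Hz.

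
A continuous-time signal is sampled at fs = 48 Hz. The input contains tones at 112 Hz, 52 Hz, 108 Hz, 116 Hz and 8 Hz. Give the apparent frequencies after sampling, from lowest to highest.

4 Hz, 8 Hz, 12 Hz, 16 Hz, 20 Hz

fs/2 = 24 Hz.
112 Hz mod fs = 16 Hz.
16 Hz ≤ fs/2 = 24 Hz, appears at 16 Hz.
52 Hz mod fs = 4 Hz.
4 Hz ≤ fs/2 = 24 Hz, appears at 4 Hz.
108 Hz mod fs = 12 Hz.
12 Hz ≤ fs/2 = 24 Hz, appears at 12 Hz.
116 Hz mod fs = 20 Hz.
20 Hz ≤ fs/2 = 24 Hz, appears at 20 Hz.
8 Hz ≤ fs/2 = 24 Hz, passes unchanged.
Distinct values: {4 Hz, 8 Hz, 12 Hz, 16 Hz, 20 Hz}.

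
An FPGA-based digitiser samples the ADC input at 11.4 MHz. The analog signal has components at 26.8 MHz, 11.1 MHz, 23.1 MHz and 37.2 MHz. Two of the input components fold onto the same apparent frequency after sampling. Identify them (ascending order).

11.1 MHz, 23.1 MHz

fs/2 = 5.7 MHz.
26.8 MHz mod fs = 4 MHz.
4 MHz ≤ fs/2 = 5.7 MHz, appears at 4 MHz.
11.1 MHz > fs/2 = 5.7 MHz, folds to fs − 11.1 MHz = 0.3 MHz.
23.1 MHz mod fs = 0.3 MHz.
0.3 MHz ≤ fs/2 = 5.7 MHz, appears at 0.3 MHz.
37.2 MHz mod fs = 3 MHz.
3 MHz ≤ fs/2 = 5.7 MHz, appears at 3 MHz.
11.1 MHz and 23.1 MHz both map to 0.3 MHz.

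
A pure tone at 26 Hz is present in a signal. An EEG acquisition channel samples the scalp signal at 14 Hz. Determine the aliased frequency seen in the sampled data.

26 Hz mod fs = 12 Hz.
12 Hz > fs/2 = 7 Hz, folds to fs − 12 Hz = 2 Hz.

2 Hz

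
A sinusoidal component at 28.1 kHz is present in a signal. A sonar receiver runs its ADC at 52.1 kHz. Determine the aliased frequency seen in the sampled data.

24 kHz

28.1 kHz > fs/2 = 26.05 kHz, folds to fs − 28.1 kHz = 24 kHz.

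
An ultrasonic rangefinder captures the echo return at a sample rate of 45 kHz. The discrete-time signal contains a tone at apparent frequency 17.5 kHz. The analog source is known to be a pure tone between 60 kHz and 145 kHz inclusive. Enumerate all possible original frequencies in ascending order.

62.5 kHz, 72.5 kHz, 107.5 kHz, 117.5 kHz

Frequencies that alias to 17.5 kHz are k·fs ± 17.5 kHz for integer k ≥ 0.
k=0: 17.5 kHz.
k=1: 27.5 kHz, 62.5 kHz.
k=2: 72.5 kHz, 107.5 kHz.
k=3: 117.5 kHz, 152.5 kHz.
k=4: 162.5 kHz, 197.5 kHz.
Within [60 kHz, 145 kHz]: 62.5 kHz, 72.5 kHz, 107.5 kHz, 117.5 kHz.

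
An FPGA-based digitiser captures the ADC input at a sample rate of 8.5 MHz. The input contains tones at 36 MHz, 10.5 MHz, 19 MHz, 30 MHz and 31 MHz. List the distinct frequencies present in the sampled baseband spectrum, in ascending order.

fs/2 = 4.25 MHz.
36 MHz mod fs = 2 MHz.
2 MHz ≤ fs/2 = 4.25 MHz, appears at 2 MHz.
10.5 MHz mod fs = 2 MHz.
2 MHz ≤ fs/2 = 4.25 MHz, appears at 2 MHz.
19 MHz mod fs = 2 MHz.
2 MHz ≤ fs/2 = 4.25 MHz, appears at 2 MHz.
30 MHz mod fs = 4.5 MHz.
4.5 MHz > fs/2 = 4.25 MHz, folds to fs − 4.5 MHz = 4 MHz.
31 MHz mod fs = 5.5 MHz.
5.5 MHz > fs/2 = 4.25 MHz, folds to fs − 5.5 MHz = 3 MHz.
Distinct values: {2 MHz, 3 MHz, 4 MHz}.

2 MHz, 3 MHz, 4 MHz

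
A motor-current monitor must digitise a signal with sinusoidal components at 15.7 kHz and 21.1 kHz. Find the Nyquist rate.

42.2 kHz

Highest-frequency component: 21.1 kHz.
Nyquist rate = 2 × 21.1 kHz = 42.2 kHz.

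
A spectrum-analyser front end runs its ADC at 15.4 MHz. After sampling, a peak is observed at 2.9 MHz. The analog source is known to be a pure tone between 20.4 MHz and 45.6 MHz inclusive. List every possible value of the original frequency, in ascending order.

Frequencies that alias to 2.9 MHz are k·fs ± 2.9 MHz for integer k ≥ 0.
k=0: 2.9 MHz.
k=1: 12.5 MHz, 18.3 MHz.
k=2: 27.9 MHz, 33.7 MHz.
k=3: 43.3 MHz, 49.1 MHz.
k=4: 58.7 MHz, 64.5 MHz.
Within [20.4 MHz, 45.6 MHz]: 27.9 MHz, 33.7 MHz, 43.3 MHz.

27.9 MHz, 33.7 MHz, 43.3 MHz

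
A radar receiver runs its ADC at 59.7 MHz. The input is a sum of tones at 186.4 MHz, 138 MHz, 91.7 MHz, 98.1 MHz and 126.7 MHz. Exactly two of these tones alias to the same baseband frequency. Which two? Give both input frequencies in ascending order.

126.7 MHz, 186.4 MHz

fs/2 = 29.85 MHz.
186.4 MHz mod fs = 7.3 MHz.
7.3 MHz ≤ fs/2 = 29.85 MHz, appears at 7.3 MHz.
138 MHz mod fs = 18.6 MHz.
18.6 MHz ≤ fs/2 = 29.85 MHz, appears at 18.6 MHz.
91.7 MHz mod fs = 32 MHz.
32 MHz > fs/2 = 29.85 MHz, folds to fs − 32 MHz = 27.7 MHz.
98.1 MHz mod fs = 38.4 MHz.
38.4 MHz > fs/2 = 29.85 MHz, folds to fs − 38.4 MHz = 21.3 MHz.
126.7 MHz mod fs = 7.3 MHz.
7.3 MHz ≤ fs/2 = 29.85 MHz, appears at 7.3 MHz.
126.7 MHz and 186.4 MHz both map to 7.3 MHz.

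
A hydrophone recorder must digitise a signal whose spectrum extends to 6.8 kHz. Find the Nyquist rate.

Nyquist rate = 2 × 6.8 kHz = 13.6 kHz.

13.6 kHz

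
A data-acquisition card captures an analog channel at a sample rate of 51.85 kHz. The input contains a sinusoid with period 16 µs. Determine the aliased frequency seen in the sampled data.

T = 16 µs → f = 1/T = 62.5 kHz.
62.5 kHz mod fs = 10.65 kHz.
10.65 kHz ≤ fs/2 = 25.925 kHz, appears at 10.65 kHz.

10.65 kHz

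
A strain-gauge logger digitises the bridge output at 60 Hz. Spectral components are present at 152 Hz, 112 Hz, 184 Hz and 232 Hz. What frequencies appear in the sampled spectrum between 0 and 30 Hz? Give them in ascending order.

4 Hz, 8 Hz, 28 Hz

fs/2 = 30 Hz.
152 Hz mod fs = 32 Hz.
32 Hz > fs/2 = 30 Hz, folds to fs − 32 Hz = 28 Hz.
112 Hz mod fs = 52 Hz.
52 Hz > fs/2 = 30 Hz, folds to fs − 52 Hz = 8 Hz.
184 Hz mod fs = 4 Hz.
4 Hz ≤ fs/2 = 30 Hz, appears at 4 Hz.
232 Hz mod fs = 52 Hz.
52 Hz > fs/2 = 30 Hz, folds to fs − 52 Hz = 8 Hz.
Distinct values: {4 Hz, 8 Hz, 28 Hz}.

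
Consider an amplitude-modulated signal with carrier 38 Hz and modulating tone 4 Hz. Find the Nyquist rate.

AM sidebands sit at fc ± fm = 34 Hz and 42 Hz.
Highest-frequency component: 42 Hz.
Nyquist rate = 2 × 42 Hz = 84 Hz.

84 Hz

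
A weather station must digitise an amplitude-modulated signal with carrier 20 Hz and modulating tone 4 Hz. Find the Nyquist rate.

AM sidebands sit at fc ± fm = 16 Hz and 24 Hz.
Highest-frequency component: 24 Hz.
Nyquist rate = 2 × 24 Hz = 48 Hz.

48 Hz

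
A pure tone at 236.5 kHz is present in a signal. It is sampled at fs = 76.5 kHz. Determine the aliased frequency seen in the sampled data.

7 kHz

236.5 kHz mod fs = 7 kHz.
7 kHz ≤ fs/2 = 38.25 kHz, appears at 7 kHz.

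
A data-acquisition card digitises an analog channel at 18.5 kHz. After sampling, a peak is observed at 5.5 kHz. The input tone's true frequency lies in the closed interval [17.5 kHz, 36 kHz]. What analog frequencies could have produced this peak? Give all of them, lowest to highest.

24 kHz, 31.5 kHz

Frequencies that alias to 5.5 kHz are k·fs ± 5.5 kHz for integer k ≥ 0.
k=0: 5.5 kHz.
k=1: 13 kHz, 24 kHz.
k=2: 31.5 kHz, 42.5 kHz.
k=3: 50 kHz, 61 kHz.
Within [17.5 kHz, 36 kHz]: 24 kHz, 31.5 kHz.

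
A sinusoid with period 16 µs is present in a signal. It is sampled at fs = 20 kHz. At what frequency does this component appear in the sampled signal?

T = 16 µs → f = 1/T = 62.5 kHz.
62.5 kHz mod fs = 2.5 kHz.
2.5 kHz ≤ fs/2 = 10 kHz, appears at 2.5 kHz.

2.5 kHz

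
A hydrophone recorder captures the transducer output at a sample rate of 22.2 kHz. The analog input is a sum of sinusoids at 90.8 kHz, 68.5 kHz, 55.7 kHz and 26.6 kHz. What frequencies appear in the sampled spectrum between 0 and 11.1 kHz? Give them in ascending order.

fs/2 = 11.1 kHz.
90.8 kHz mod fs = 2 kHz.
2 kHz ≤ fs/2 = 11.1 kHz, appears at 2 kHz.
68.5 kHz mod fs = 1.9 kHz.
1.9 kHz ≤ fs/2 = 11.1 kHz, appears at 1.9 kHz.
55.7 kHz mod fs = 11.3 kHz.
11.3 kHz > fs/2 = 11.1 kHz, folds to fs − 11.3 kHz = 10.9 kHz.
26.6 kHz mod fs = 4.4 kHz.
4.4 kHz ≤ fs/2 = 11.1 kHz, appears at 4.4 kHz.
Distinct values: {1.9 kHz, 2 kHz, 4.4 kHz, 10.9 kHz}.

1.9 kHz, 2 kHz, 4.4 kHz, 10.9 kHz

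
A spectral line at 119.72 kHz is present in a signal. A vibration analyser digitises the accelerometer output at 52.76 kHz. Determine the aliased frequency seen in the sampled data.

119.72 kHz mod fs = 14.2 kHz.
14.2 kHz ≤ fs/2 = 26.38 kHz, appears at 14.2 kHz.

14.2 kHz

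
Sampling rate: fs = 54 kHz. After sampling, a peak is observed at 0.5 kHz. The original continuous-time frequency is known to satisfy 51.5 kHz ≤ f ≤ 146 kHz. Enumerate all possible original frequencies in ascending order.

53.5 kHz, 54.5 kHz, 107.5 kHz, 108.5 kHz

Frequencies that alias to 0.5 kHz are k·fs ± 0.5 kHz for integer k ≥ 0.
k=0: 0.5 kHz.
k=1: 53.5 kHz, 54.5 kHz.
k=2: 107.5 kHz, 108.5 kHz.
k=3: 161.5 kHz, 162.5 kHz.
Within [51.5 kHz, 146 kHz]: 53.5 kHz, 54.5 kHz, 107.5 kHz, 108.5 kHz.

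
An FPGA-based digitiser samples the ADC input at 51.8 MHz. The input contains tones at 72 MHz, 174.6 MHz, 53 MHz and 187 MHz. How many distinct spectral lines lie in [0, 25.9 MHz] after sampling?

fs/2 = 25.9 MHz.
72 MHz mod fs = 20.2 MHz.
20.2 MHz ≤ fs/2 = 25.9 MHz, appears at 20.2 MHz.
174.6 MHz mod fs = 19.2 MHz.
19.2 MHz ≤ fs/2 = 25.9 MHz, appears at 19.2 MHz.
53 MHz mod fs = 1.2 MHz.
1.2 MHz ≤ fs/2 = 25.9 MHz, appears at 1.2 MHz.
187 MHz mod fs = 31.6 MHz.
31.6 MHz > fs/2 = 25.9 MHz, folds to fs − 31.6 MHz = 20.2 MHz.
Distinct values: {1.2 MHz, 19.2 MHz, 20.2 MHz} → 3.

3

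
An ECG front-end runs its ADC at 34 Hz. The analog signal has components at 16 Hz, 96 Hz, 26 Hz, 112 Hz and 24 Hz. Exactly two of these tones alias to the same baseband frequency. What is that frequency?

fs/2 = 17 Hz.
16 Hz ≤ fs/2 = 17 Hz, passes unchanged.
96 Hz mod fs = 28 Hz.
28 Hz > fs/2 = 17 Hz, folds to fs − 28 Hz = 6 Hz.
26 Hz > fs/2 = 17 Hz, folds to fs − 26 Hz = 8 Hz.
112 Hz mod fs = 10 Hz.
10 Hz ≤ fs/2 = 17 Hz, appears at 10 Hz.
24 Hz > fs/2 = 17 Hz, folds to fs − 24 Hz = 10 Hz.
24 Hz and 112 Hz both map to 10 Hz.

10 Hz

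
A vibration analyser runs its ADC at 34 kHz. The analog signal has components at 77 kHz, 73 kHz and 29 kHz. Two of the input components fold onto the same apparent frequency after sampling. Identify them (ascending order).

fs/2 = 17 kHz.
77 kHz mod fs = 9 kHz.
9 kHz ≤ fs/2 = 17 kHz, appears at 9 kHz.
73 kHz mod fs = 5 kHz.
5 kHz ≤ fs/2 = 17 kHz, appears at 5 kHz.
29 kHz > fs/2 = 17 kHz, folds to fs − 29 kHz = 5 kHz.
29 kHz and 73 kHz both map to 5 kHz.

29 kHz, 73 kHz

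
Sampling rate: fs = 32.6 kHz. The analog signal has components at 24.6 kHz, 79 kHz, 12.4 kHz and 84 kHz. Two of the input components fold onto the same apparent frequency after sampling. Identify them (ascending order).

79 kHz, 84 kHz

fs/2 = 16.3 kHz.
24.6 kHz > fs/2 = 16.3 kHz, folds to fs − 24.6 kHz = 8 kHz.
79 kHz mod fs = 13.8 kHz.
13.8 kHz ≤ fs/2 = 16.3 kHz, appears at 13.8 kHz.
12.4 kHz ≤ fs/2 = 16.3 kHz, passes unchanged.
84 kHz mod fs = 18.8 kHz.
18.8 kHz > fs/2 = 16.3 kHz, folds to fs − 18.8 kHz = 13.8 kHz.
79 kHz and 84 kHz both map to 13.8 kHz.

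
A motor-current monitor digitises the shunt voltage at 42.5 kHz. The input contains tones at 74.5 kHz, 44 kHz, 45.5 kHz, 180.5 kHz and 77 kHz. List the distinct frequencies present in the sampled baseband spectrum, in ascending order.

fs/2 = 21.25 kHz.
74.5 kHz mod fs = 32 kHz.
32 kHz > fs/2 = 21.25 kHz, folds to fs − 32 kHz = 10.5 kHz.
44 kHz mod fs = 1.5 kHz.
1.5 kHz ≤ fs/2 = 21.25 kHz, appears at 1.5 kHz.
45.5 kHz mod fs = 3 kHz.
3 kHz ≤ fs/2 = 21.25 kHz, appears at 3 kHz.
180.5 kHz mod fs = 10.5 kHz.
10.5 kHz ≤ fs/2 = 21.25 kHz, appears at 10.5 kHz.
77 kHz mod fs = 34.5 kHz.
34.5 kHz > fs/2 = 21.25 kHz, folds to fs − 34.5 kHz = 8 kHz.
Distinct values: {1.5 kHz, 3 kHz, 8 kHz, 10.5 kHz}.

1.5 kHz, 3 kHz, 8 kHz, 10.5 kHz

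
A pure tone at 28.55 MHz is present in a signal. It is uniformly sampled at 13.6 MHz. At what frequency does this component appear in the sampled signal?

28.55 MHz mod fs = 1.35 MHz.
1.35 MHz ≤ fs/2 = 6.8 MHz, appears at 1.35 MHz.

1.35 MHz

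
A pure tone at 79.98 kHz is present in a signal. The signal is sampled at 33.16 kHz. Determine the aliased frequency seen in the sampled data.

79.98 kHz mod fs = 13.66 kHz.
13.66 kHz ≤ fs/2 = 16.58 kHz, appears at 13.66 kHz.

13.66 kHz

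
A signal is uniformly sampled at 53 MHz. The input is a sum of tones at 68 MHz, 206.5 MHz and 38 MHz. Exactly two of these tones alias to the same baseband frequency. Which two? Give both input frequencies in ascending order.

38 MHz, 68 MHz

fs/2 = 26.5 MHz.
68 MHz mod fs = 15 MHz.
15 MHz ≤ fs/2 = 26.5 MHz, appears at 15 MHz.
206.5 MHz mod fs = 47.5 MHz.
47.5 MHz > fs/2 = 26.5 MHz, folds to fs − 47.5 MHz = 5.5 MHz.
38 MHz > fs/2 = 26.5 MHz, folds to fs − 38 MHz = 15 MHz.
38 MHz and 68 MHz both map to 15 MHz.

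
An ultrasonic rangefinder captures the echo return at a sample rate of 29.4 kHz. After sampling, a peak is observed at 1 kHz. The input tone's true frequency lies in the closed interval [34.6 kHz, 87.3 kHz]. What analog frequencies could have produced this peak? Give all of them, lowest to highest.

Frequencies that alias to 1 kHz are k·fs ± 1 kHz for integer k ≥ 0.
k=0: 1 kHz.
k=1: 28.4 kHz, 30.4 kHz.
k=2: 57.8 kHz, 59.8 kHz.
k=3: 87.2 kHz, 89.2 kHz.
k=4: 116.6 kHz, 118.6 kHz.
Within [34.6 kHz, 87.3 kHz]: 57.8 kHz, 59.8 kHz, 87.2 kHz.

57.8 kHz, 59.8 kHz, 87.2 kHz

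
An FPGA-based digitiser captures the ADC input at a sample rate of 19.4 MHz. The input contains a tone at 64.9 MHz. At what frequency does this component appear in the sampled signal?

6.7 MHz

64.9 MHz mod fs = 6.7 MHz.
6.7 MHz ≤ fs/2 = 9.7 MHz, appears at 6.7 MHz.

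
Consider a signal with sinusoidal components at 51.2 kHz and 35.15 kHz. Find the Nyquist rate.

102.4 kHz

Highest-frequency component: 51.2 kHz.
Nyquist rate = 2 × 51.2 kHz = 102.4 kHz.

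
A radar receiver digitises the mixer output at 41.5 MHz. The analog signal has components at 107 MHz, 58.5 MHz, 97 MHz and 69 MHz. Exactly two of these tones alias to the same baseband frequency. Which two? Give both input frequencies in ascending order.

fs/2 = 20.75 MHz.
107 MHz mod fs = 24 MHz.
24 MHz > fs/2 = 20.75 MHz, folds to fs − 24 MHz = 17.5 MHz.
58.5 MHz mod fs = 17 MHz.
17 MHz ≤ fs/2 = 20.75 MHz, appears at 17 MHz.
97 MHz mod fs = 14 MHz.
14 MHz ≤ fs/2 = 20.75 MHz, appears at 14 MHz.
69 MHz mod fs = 27.5 MHz.
27.5 MHz > fs/2 = 20.75 MHz, folds to fs − 27.5 MHz = 14 MHz.
69 MHz and 97 MHz both map to 14 MHz.

69 MHz, 97 MHz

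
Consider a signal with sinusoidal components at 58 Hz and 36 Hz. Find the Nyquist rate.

Highest-frequency component: 58 Hz.
Nyquist rate = 2 × 58 Hz = 116 Hz.

116 Hz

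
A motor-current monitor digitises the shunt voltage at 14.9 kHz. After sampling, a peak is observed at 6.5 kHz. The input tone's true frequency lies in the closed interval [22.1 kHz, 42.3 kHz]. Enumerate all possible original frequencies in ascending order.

23.3 kHz, 36.3 kHz, 38.2 kHz

Frequencies that alias to 6.5 kHz are k·fs ± 6.5 kHz for integer k ≥ 0.
k=0: 6.5 kHz.
k=1: 8.4 kHz, 21.4 kHz.
k=2: 23.3 kHz, 36.3 kHz.
k=3: 38.2 kHz, 51.2 kHz.
k=4: 53.1 kHz, 66.1 kHz.
Within [22.1 kHz, 42.3 kHz]: 23.3 kHz, 36.3 kHz, 38.2 kHz.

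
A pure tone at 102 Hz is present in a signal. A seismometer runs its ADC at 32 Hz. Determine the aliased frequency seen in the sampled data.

6 Hz

102 Hz mod fs = 6 Hz.
6 Hz ≤ fs/2 = 16 Hz, appears at 6 Hz.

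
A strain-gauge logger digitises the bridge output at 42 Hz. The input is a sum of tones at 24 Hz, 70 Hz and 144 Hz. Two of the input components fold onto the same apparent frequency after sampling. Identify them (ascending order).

fs/2 = 21 Hz.
24 Hz > fs/2 = 21 Hz, folds to fs − 24 Hz = 18 Hz.
70 Hz mod fs = 28 Hz.
28 Hz > fs/2 = 21 Hz, folds to fs − 28 Hz = 14 Hz.
144 Hz mod fs = 18 Hz.
18 Hz ≤ fs/2 = 21 Hz, appears at 18 Hz.
24 Hz and 144 Hz both map to 18 Hz.

24 Hz, 144 Hz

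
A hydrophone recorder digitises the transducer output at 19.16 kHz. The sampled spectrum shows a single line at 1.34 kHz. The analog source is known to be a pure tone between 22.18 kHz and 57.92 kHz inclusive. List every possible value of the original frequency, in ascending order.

Frequencies that alias to 1.34 kHz are k·fs ± 1.34 kHz for integer k ≥ 0.
k=0: 1.34 kHz.
k=1: 17.82 kHz, 20.5 kHz.
k=2: 36.98 kHz, 39.66 kHz.
k=3: 56.14 kHz, 58.82 kHz.
k=4: 75.3 kHz, 77.98 kHz.
Within [22.18 kHz, 57.92 kHz]: 36.98 kHz, 39.66 kHz, 56.14 kHz.

36.98 kHz, 39.66 kHz, 56.14 kHz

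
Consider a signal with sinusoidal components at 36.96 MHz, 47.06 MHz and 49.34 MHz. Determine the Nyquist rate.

98.68 MHz

Highest-frequency component: 49.34 MHz.
Nyquist rate = 2 × 49.34 MHz = 98.68 MHz.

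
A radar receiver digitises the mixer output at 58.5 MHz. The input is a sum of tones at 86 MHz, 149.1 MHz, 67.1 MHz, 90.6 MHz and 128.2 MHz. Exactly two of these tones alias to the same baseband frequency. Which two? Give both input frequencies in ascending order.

90.6 MHz, 149.1 MHz

fs/2 = 29.25 MHz.
86 MHz mod fs = 27.5 MHz.
27.5 MHz ≤ fs/2 = 29.25 MHz, appears at 27.5 MHz.
149.1 MHz mod fs = 32.1 MHz.
32.1 MHz > fs/2 = 29.25 MHz, folds to fs − 32.1 MHz = 26.4 MHz.
67.1 MHz mod fs = 8.6 MHz.
8.6 MHz ≤ fs/2 = 29.25 MHz, appears at 8.6 MHz.
90.6 MHz mod fs = 32.1 MHz.
32.1 MHz > fs/2 = 29.25 MHz, folds to fs − 32.1 MHz = 26.4 MHz.
128.2 MHz mod fs = 11.2 MHz.
11.2 MHz ≤ fs/2 = 29.25 MHz, appears at 11.2 MHz.
90.6 MHz and 149.1 MHz both map to 26.4 MHz.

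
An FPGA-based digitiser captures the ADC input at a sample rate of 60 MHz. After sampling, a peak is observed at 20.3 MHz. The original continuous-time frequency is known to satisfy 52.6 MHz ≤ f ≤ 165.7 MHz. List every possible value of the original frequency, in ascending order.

Frequencies that alias to 20.3 MHz are k·fs ± 20.3 MHz for integer k ≥ 0.
k=0: 20.3 MHz.
k=1: 39.7 MHz, 80.3 MHz.
k=2: 99.7 MHz, 140.3 MHz.
k=3: 159.7 MHz, 200.3 MHz.
k=4: 219.7 MHz, 260.3 MHz.
Within [52.6 MHz, 165.7 MHz]: 80.3 MHz, 99.7 MHz, 140.3 MHz, 159.7 MHz.

80.3 MHz, 99.7 MHz, 140.3 MHz, 159.7 MHz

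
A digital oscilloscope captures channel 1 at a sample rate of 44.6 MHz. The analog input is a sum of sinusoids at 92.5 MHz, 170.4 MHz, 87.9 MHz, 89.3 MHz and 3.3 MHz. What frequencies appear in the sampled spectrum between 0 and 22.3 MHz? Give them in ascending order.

0.1 MHz, 1.3 MHz, 3.3 MHz, 8 MHz

fs/2 = 22.3 MHz.
92.5 MHz mod fs = 3.3 MHz.
3.3 MHz ≤ fs/2 = 22.3 MHz, appears at 3.3 MHz.
170.4 MHz mod fs = 36.6 MHz.
36.6 MHz > fs/2 = 22.3 MHz, folds to fs − 36.6 MHz = 8 MHz.
87.9 MHz mod fs = 43.3 MHz.
43.3 MHz > fs/2 = 22.3 MHz, folds to fs − 43.3 MHz = 1.3 MHz.
89.3 MHz mod fs = 0.1 MHz.
0.1 MHz ≤ fs/2 = 22.3 MHz, appears at 0.1 MHz.
3.3 MHz ≤ fs/2 = 22.3 MHz, passes unchanged.
Distinct values: {0.1 MHz, 1.3 MHz, 3.3 MHz, 8 MHz}.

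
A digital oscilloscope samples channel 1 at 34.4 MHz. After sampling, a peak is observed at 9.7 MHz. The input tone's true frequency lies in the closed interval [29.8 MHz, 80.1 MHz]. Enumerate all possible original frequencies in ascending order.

Frequencies that alias to 9.7 MHz are k·fs ± 9.7 MHz for integer k ≥ 0.
k=0: 9.7 MHz.
k=1: 24.7 MHz, 44.1 MHz.
k=2: 59.1 MHz, 78.5 MHz.
k=3: 93.5 MHz, 112.9 MHz.
Within [29.8 MHz, 80.1 MHz]: 44.1 MHz, 59.1 MHz, 78.5 MHz.

44.1 MHz, 59.1 MHz, 78.5 MHz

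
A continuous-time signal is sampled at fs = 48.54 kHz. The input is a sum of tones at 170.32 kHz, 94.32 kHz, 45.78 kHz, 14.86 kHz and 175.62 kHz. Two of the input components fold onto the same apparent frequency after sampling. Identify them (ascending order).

fs/2 = 24.27 kHz.
170.32 kHz mod fs = 24.7 kHz.
24.7 kHz > fs/2 = 24.27 kHz, folds to fs − 24.7 kHz = 23.84 kHz.
94.32 kHz mod fs = 45.78 kHz.
45.78 kHz > fs/2 = 24.27 kHz, folds to fs − 45.78 kHz = 2.76 kHz.
45.78 kHz > fs/2 = 24.27 kHz, folds to fs − 45.78 kHz = 2.76 kHz.
14.86 kHz ≤ fs/2 = 24.27 kHz, passes unchanged.
175.62 kHz mod fs = 30 kHz.
30 kHz > fs/2 = 24.27 kHz, folds to fs − 30 kHz = 18.54 kHz.
45.78 kHz and 94.32 kHz both map to 2.76 kHz.

45.78 kHz, 94.32 kHz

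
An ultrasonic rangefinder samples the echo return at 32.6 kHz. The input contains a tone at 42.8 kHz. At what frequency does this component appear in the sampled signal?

42.8 kHz mod fs = 10.2 kHz.
10.2 kHz ≤ fs/2 = 16.3 kHz, appears at 10.2 kHz.

10.2 kHz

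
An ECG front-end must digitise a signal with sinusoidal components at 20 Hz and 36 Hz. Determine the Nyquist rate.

Highest-frequency component: 36 Hz.
Nyquist rate = 2 × 36 Hz = 72 Hz.

72 Hz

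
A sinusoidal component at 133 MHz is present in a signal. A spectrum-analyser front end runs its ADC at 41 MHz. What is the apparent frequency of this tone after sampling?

133 MHz mod fs = 10 MHz.
10 MHz ≤ fs/2 = 20.5 MHz, appears at 10 MHz.

10 MHz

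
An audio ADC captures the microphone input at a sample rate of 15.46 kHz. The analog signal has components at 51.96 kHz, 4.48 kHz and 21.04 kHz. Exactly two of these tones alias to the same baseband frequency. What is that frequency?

fs/2 = 7.73 kHz.
51.96 kHz mod fs = 5.58 kHz.
5.58 kHz ≤ fs/2 = 7.73 kHz, appears at 5.58 kHz.
4.48 kHz ≤ fs/2 = 7.73 kHz, passes unchanged.
21.04 kHz mod fs = 5.58 kHz.
5.58 kHz ≤ fs/2 = 7.73 kHz, appears at 5.58 kHz.
21.04 kHz and 51.96 kHz both map to 5.58 kHz.

5.58 kHz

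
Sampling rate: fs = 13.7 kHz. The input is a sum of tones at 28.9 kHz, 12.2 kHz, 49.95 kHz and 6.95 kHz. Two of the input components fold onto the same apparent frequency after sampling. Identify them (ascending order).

fs/2 = 6.85 kHz.
28.9 kHz mod fs = 1.5 kHz.
1.5 kHz ≤ fs/2 = 6.85 kHz, appears at 1.5 kHz.
12.2 kHz > fs/2 = 6.85 kHz, folds to fs − 12.2 kHz = 1.5 kHz.
49.95 kHz mod fs = 8.85 kHz.
8.85 kHz > fs/2 = 6.85 kHz, folds to fs − 8.85 kHz = 4.85 kHz.
6.95 kHz > fs/2 = 6.85 kHz, folds to fs − 6.95 kHz = 6.75 kHz.
12.2 kHz and 28.9 kHz both map to 1.5 kHz.

12.2 kHz, 28.9 kHz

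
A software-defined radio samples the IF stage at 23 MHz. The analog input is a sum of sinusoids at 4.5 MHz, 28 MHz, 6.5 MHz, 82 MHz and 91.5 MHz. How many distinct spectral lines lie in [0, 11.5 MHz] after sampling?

fs/2 = 11.5 MHz.
4.5 MHz ≤ fs/2 = 11.5 MHz, passes unchanged.
28 MHz mod fs = 5 MHz.
5 MHz ≤ fs/2 = 11.5 MHz, appears at 5 MHz.
6.5 MHz ≤ fs/2 = 11.5 MHz, passes unchanged.
82 MHz mod fs = 13 MHz.
13 MHz > fs/2 = 11.5 MHz, folds to fs − 13 MHz = 10 MHz.
91.5 MHz mod fs = 22.5 MHz.
22.5 MHz > fs/2 = 11.5 MHz, folds to fs − 22.5 MHz = 0.5 MHz.
Distinct values: {0.5 MHz, 4.5 MHz, 5 MHz, 6.5 MHz, 10 MHz} → 5.

5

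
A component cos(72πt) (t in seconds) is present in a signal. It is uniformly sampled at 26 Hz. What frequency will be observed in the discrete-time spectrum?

10 Hz

ω = 72π rad/s → f = ω/(2π) = 36 Hz.
36 Hz mod fs = 10 Hz.
10 Hz ≤ fs/2 = 13 Hz, appears at 10 Hz.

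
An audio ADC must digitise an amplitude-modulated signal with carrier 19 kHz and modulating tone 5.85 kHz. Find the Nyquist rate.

49.7 kHz

AM sidebands sit at fc ± fm = 13.15 kHz and 24.85 kHz.
Highest-frequency component: 24.85 kHz.
Nyquist rate = 2 × 24.85 kHz = 49.7 kHz.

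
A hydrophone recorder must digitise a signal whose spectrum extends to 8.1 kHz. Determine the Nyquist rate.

Nyquist rate = 2 × 8.1 kHz = 16.2 kHz.

16.2 kHz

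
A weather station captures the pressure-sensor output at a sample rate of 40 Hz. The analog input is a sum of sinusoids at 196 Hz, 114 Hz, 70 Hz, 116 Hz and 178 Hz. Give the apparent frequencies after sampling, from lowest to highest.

fs/2 = 20 Hz.
196 Hz mod fs = 36 Hz.
36 Hz > fs/2 = 20 Hz, folds to fs − 36 Hz = 4 Hz.
114 Hz mod fs = 34 Hz.
34 Hz > fs/2 = 20 Hz, folds to fs − 34 Hz = 6 Hz.
70 Hz mod fs = 30 Hz.
30 Hz > fs/2 = 20 Hz, folds to fs − 30 Hz = 10 Hz.
116 Hz mod fs = 36 Hz.
36 Hz > fs/2 = 20 Hz, folds to fs − 36 Hz = 4 Hz.
178 Hz mod fs = 18 Hz.
18 Hz ≤ fs/2 = 20 Hz, appears at 18 Hz.
Distinct values: {4 Hz, 6 Hz, 10 Hz, 18 Hz}.

4 Hz, 6 Hz, 10 Hz, 18 Hz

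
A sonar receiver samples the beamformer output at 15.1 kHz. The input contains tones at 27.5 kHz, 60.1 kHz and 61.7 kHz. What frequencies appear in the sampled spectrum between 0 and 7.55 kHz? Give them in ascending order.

fs/2 = 7.55 kHz.
27.5 kHz mod fs = 12.4 kHz.
12.4 kHz > fs/2 = 7.55 kHz, folds to fs − 12.4 kHz = 2.7 kHz.
60.1 kHz mod fs = 14.8 kHz.
14.8 kHz > fs/2 = 7.55 kHz, folds to fs − 14.8 kHz = 0.3 kHz.
61.7 kHz mod fs = 1.3 kHz.
1.3 kHz ≤ fs/2 = 7.55 kHz, appears at 1.3 kHz.
Distinct values: {0.3 kHz, 1.3 kHz, 2.7 kHz}.

0.3 kHz, 1.3 kHz, 2.7 kHz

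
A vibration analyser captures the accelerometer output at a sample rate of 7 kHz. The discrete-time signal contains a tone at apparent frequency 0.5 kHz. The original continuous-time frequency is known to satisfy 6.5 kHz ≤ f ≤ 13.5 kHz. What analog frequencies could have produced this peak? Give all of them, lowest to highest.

Frequencies that alias to 0.5 kHz are k·fs ± 0.5 kHz for integer k ≥ 0.
k=0: 0.5 kHz.
k=1: 6.5 kHz, 7.5 kHz.
k=2: 13.5 kHz, 14.5 kHz.
k=3: 20.5 kHz, 21.5 kHz.
Within [6.5 kHz, 13.5 kHz]: 6.5 kHz, 7.5 kHz, 13.5 kHz.

6.5 kHz, 7.5 kHz, 13.5 kHz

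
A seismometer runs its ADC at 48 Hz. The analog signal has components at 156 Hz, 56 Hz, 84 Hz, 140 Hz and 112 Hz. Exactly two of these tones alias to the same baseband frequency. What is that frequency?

fs/2 = 24 Hz.
156 Hz mod fs = 12 Hz.
12 Hz ≤ fs/2 = 24 Hz, appears at 12 Hz.
56 Hz mod fs = 8 Hz.
8 Hz ≤ fs/2 = 24 Hz, appears at 8 Hz.
84 Hz mod fs = 36 Hz.
36 Hz > fs/2 = 24 Hz, folds to fs − 36 Hz = 12 Hz.
140 Hz mod fs = 44 Hz.
44 Hz > fs/2 = 24 Hz, folds to fs − 44 Hz = 4 Hz.
112 Hz mod fs = 16 Hz.
16 Hz ≤ fs/2 = 24 Hz, appears at 16 Hz.
84 Hz and 156 Hz both map to 12 Hz.

12 Hz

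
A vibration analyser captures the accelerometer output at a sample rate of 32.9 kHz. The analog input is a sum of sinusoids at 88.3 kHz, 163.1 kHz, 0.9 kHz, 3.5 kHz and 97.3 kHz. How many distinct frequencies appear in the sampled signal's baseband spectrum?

fs/2 = 16.45 kHz.
88.3 kHz mod fs = 22.5 kHz.
22.5 kHz > fs/2 = 16.45 kHz, folds to fs − 22.5 kHz = 10.4 kHz.
163.1 kHz mod fs = 31.5 kHz.
31.5 kHz > fs/2 = 16.45 kHz, folds to fs − 31.5 kHz = 1.4 kHz.
0.9 kHz ≤ fs/2 = 16.45 kHz, passes unchanged.
3.5 kHz ≤ fs/2 = 16.45 kHz, passes unchanged.
97.3 kHz mod fs = 31.5 kHz.
31.5 kHz > fs/2 = 16.45 kHz, folds to fs − 31.5 kHz = 1.4 kHz.
Distinct values: {0.9 kHz, 1.4 kHz, 3.5 kHz, 10.4 kHz} → 4.

4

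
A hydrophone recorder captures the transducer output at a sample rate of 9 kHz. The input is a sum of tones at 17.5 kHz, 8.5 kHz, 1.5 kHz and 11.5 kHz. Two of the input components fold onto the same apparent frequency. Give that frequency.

0.5 kHz

fs/2 = 4.5 kHz.
17.5 kHz mod fs = 8.5 kHz.
8.5 kHz > fs/2 = 4.5 kHz, folds to fs − 8.5 kHz = 0.5 kHz.
8.5 kHz > fs/2 = 4.5 kHz, folds to fs − 8.5 kHz = 0.5 kHz.
1.5 kHz ≤ fs/2 = 4.5 kHz, passes unchanged.
11.5 kHz mod fs = 2.5 kHz.
2.5 kHz ≤ fs/2 = 4.5 kHz, appears at 2.5 kHz.
8.5 kHz and 17.5 kHz both map to 0.5 kHz.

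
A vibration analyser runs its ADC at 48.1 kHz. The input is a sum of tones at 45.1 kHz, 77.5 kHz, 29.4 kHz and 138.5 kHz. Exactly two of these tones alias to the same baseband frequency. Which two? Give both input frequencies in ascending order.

fs/2 = 24.05 kHz.
45.1 kHz > fs/2 = 24.05 kHz, folds to fs − 45.1 kHz = 3 kHz.
77.5 kHz mod fs = 29.4 kHz.
29.4 kHz > fs/2 = 24.05 kHz, folds to fs − 29.4 kHz = 18.7 kHz.
29.4 kHz > fs/2 = 24.05 kHz, folds to fs − 29.4 kHz = 18.7 kHz.
138.5 kHz mod fs = 42.3 kHz.
42.3 kHz > fs/2 = 24.05 kHz, folds to fs − 42.3 kHz = 5.8 kHz.
29.4 kHz and 77.5 kHz both map to 18.7 kHz.

29.4 kHz, 77.5 kHz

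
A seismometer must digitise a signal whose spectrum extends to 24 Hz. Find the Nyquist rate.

48 Hz

Nyquist rate = 2 × 24 Hz = 48 Hz.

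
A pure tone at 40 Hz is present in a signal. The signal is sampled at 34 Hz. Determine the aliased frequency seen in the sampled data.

40 Hz mod fs = 6 Hz.
6 Hz ≤ fs/2 = 17 Hz, appears at 6 Hz.

6 Hz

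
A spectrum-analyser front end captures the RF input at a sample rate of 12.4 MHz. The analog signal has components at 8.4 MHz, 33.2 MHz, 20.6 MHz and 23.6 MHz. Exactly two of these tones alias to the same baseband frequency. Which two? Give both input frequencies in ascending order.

8.4 MHz, 33.2 MHz

fs/2 = 6.2 MHz.
8.4 MHz > fs/2 = 6.2 MHz, folds to fs − 8.4 MHz = 4 MHz.
33.2 MHz mod fs = 8.4 MHz.
8.4 MHz > fs/2 = 6.2 MHz, folds to fs − 8.4 MHz = 4 MHz.
20.6 MHz mod fs = 8.2 MHz.
8.2 MHz > fs/2 = 6.2 MHz, folds to fs − 8.2 MHz = 4.2 MHz.
23.6 MHz mod fs = 11.2 MHz.
11.2 MHz > fs/2 = 6.2 MHz, folds to fs − 11.2 MHz = 1.2 MHz.
8.4 MHz and 33.2 MHz both map to 4 MHz.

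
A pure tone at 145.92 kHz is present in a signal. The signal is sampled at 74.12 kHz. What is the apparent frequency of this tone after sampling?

2.32 kHz

145.92 kHz mod fs = 71.8 kHz.
71.8 kHz > fs/2 = 37.06 kHz, folds to fs − 71.8 kHz = 2.32 kHz.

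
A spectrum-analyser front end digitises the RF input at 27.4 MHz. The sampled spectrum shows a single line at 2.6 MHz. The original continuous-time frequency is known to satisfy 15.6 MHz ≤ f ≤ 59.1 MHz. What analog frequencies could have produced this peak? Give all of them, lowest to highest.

Frequencies that alias to 2.6 MHz are k·fs ± 2.6 MHz for integer k ≥ 0.
k=0: 2.6 MHz.
k=1: 24.8 MHz, 30 MHz.
k=2: 52.2 MHz, 57.4 MHz.
k=3: 79.6 MHz, 84.8 MHz.
Within [15.6 MHz, 59.1 MHz]: 24.8 MHz, 30 MHz, 52.2 MHz, 57.4 MHz.

24.8 MHz, 30 MHz, 52.2 MHz, 57.4 MHz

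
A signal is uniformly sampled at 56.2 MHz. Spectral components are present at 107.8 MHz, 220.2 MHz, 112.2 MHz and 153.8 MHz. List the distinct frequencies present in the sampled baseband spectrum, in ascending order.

0.2 MHz, 4.6 MHz, 14.8 MHz

fs/2 = 28.1 MHz.
107.8 MHz mod fs = 51.6 MHz.
51.6 MHz > fs/2 = 28.1 MHz, folds to fs − 51.6 MHz = 4.6 MHz.
220.2 MHz mod fs = 51.6 MHz.
51.6 MHz > fs/2 = 28.1 MHz, folds to fs − 51.6 MHz = 4.6 MHz.
112.2 MHz mod fs = 56 MHz.
56 MHz > fs/2 = 28.1 MHz, folds to fs − 56 MHz = 0.2 MHz.
153.8 MHz mod fs = 41.4 MHz.
41.4 MHz > fs/2 = 28.1 MHz, folds to fs − 41.4 MHz = 14.8 MHz.
Distinct values: {0.2 MHz, 4.6 MHz, 14.8 MHz}.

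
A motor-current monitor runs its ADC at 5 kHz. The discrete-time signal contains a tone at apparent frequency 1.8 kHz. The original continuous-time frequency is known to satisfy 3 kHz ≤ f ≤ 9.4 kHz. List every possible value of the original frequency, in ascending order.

3.2 kHz, 6.8 kHz, 8.2 kHz

Frequencies that alias to 1.8 kHz are k·fs ± 1.8 kHz for integer k ≥ 0.
k=0: 1.8 kHz.
k=1: 3.2 kHz, 6.8 kHz.
k=2: 8.2 kHz, 11.8 kHz.
k=3: 13.2 kHz, 16.8 kHz.
Within [3 kHz, 9.4 kHz]: 3.2 kHz, 6.8 kHz, 8.2 kHz.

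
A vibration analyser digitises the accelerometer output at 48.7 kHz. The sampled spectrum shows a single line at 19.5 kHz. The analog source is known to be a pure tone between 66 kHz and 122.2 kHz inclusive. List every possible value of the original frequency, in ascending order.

68.2 kHz, 77.9 kHz, 116.9 kHz

Frequencies that alias to 19.5 kHz are k·fs ± 19.5 kHz for integer k ≥ 0.
k=0: 19.5 kHz.
k=1: 29.2 kHz, 68.2 kHz.
k=2: 77.9 kHz, 116.9 kHz.
k=3: 126.6 kHz, 165.6 kHz.
Within [66 kHz, 122.2 kHz]: 68.2 kHz, 77.9 kHz, 116.9 kHz.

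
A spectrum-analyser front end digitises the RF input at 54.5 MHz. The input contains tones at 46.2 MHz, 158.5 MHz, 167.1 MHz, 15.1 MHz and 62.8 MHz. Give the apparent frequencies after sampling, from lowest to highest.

3.6 MHz, 5 MHz, 8.3 MHz, 15.1 MHz

fs/2 = 27.25 MHz.
46.2 MHz > fs/2 = 27.25 MHz, folds to fs − 46.2 MHz = 8.3 MHz.
158.5 MHz mod fs = 49.5 MHz.
49.5 MHz > fs/2 = 27.25 MHz, folds to fs − 49.5 MHz = 5 MHz.
167.1 MHz mod fs = 3.6 MHz.
3.6 MHz ≤ fs/2 = 27.25 MHz, appears at 3.6 MHz.
15.1 MHz ≤ fs/2 = 27.25 MHz, passes unchanged.
62.8 MHz mod fs = 8.3 MHz.
8.3 MHz ≤ fs/2 = 27.25 MHz, appears at 8.3 MHz.
Distinct values: {3.6 MHz, 5 MHz, 8.3 MHz, 15.1 MHz}.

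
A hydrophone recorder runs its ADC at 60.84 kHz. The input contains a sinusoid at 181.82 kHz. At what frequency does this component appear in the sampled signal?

181.82 kHz mod fs = 60.14 kHz.
60.14 kHz > fs/2 = 30.42 kHz, folds to fs − 60.14 kHz = 0.7 kHz.

0.7 kHz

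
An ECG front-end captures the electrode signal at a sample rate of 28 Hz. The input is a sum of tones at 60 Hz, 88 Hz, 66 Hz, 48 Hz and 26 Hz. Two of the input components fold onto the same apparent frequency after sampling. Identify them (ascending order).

fs/2 = 14 Hz.
60 Hz mod fs = 4 Hz.
4 Hz ≤ fs/2 = 14 Hz, appears at 4 Hz.
88 Hz mod fs = 4 Hz.
4 Hz ≤ fs/2 = 14 Hz, appears at 4 Hz.
66 Hz mod fs = 10 Hz.
10 Hz ≤ fs/2 = 14 Hz, appears at 10 Hz.
48 Hz mod fs = 20 Hz.
20 Hz > fs/2 = 14 Hz, folds to fs − 20 Hz = 8 Hz.
26 Hz > fs/2 = 14 Hz, folds to fs − 26 Hz = 2 Hz.
60 Hz and 88 Hz both map to 4 Hz.

60 Hz, 88 Hz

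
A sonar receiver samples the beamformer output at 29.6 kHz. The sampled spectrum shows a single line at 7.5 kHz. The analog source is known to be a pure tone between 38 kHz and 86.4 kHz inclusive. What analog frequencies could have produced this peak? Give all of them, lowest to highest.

Frequencies that alias to 7.5 kHz are k·fs ± 7.5 kHz for integer k ≥ 0.
k=0: 7.5 kHz.
k=1: 22.1 kHz, 37.1 kHz.
k=2: 51.7 kHz, 66.7 kHz.
k=3: 81.3 kHz, 96.3 kHz.
k=4: 110.9 kHz, 125.9 kHz.
Within [38 kHz, 86.4 kHz]: 51.7 kHz, 66.7 kHz, 81.3 kHz.

51.7 kHz, 66.7 kHz, 81.3 kHz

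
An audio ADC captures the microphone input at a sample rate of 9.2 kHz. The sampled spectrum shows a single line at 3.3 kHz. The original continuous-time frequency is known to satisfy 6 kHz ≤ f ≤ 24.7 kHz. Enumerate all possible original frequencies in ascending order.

Frequencies that alias to 3.3 kHz are k·fs ± 3.3 kHz for integer k ≥ 0.
k=0: 3.3 kHz.
k=1: 5.9 kHz, 12.5 kHz.
k=2: 15.1 kHz, 21.7 kHz.
k=3: 24.3 kHz, 30.9 kHz.
k=4: 33.5 kHz, 40.1 kHz.
Within [6 kHz, 24.7 kHz]: 12.5 kHz, 15.1 kHz, 21.7 kHz, 24.3 kHz.

12.5 kHz, 15.1 kHz, 21.7 kHz, 24.3 kHz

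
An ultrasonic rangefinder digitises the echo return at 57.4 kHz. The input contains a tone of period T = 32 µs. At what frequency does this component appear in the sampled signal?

T = 32 µs → f = 1/T = 31.25 kHz.
31.25 kHz > fs/2 = 28.7 kHz, folds to fs − 31.25 kHz = 26.15 kHz.

26.15 kHz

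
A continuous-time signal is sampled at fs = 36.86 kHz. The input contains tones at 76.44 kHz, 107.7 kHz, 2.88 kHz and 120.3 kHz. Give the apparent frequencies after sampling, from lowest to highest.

fs/2 = 18.43 kHz.
76.44 kHz mod fs = 2.72 kHz.
2.72 kHz ≤ fs/2 = 18.43 kHz, appears at 2.72 kHz.
107.7 kHz mod fs = 33.98 kHz.
33.98 kHz > fs/2 = 18.43 kHz, folds to fs − 33.98 kHz = 2.88 kHz.
2.88 kHz ≤ fs/2 = 18.43 kHz, passes unchanged.
120.3 kHz mod fs = 9.72 kHz.
9.72 kHz ≤ fs/2 = 18.43 kHz, appears at 9.72 kHz.
Distinct values: {2.72 kHz, 2.88 kHz, 9.72 kHz}.

2.72 kHz, 2.88 kHz, 9.72 kHz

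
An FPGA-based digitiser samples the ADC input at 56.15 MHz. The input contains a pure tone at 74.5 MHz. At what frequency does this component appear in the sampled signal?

18.35 MHz

74.5 MHz mod fs = 18.35 MHz.
18.35 MHz ≤ fs/2 = 28.075 MHz, appears at 18.35 MHz.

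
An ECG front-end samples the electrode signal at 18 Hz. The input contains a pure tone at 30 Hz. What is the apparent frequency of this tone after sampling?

6 Hz

30 Hz mod fs = 12 Hz.
12 Hz > fs/2 = 9 Hz, folds to fs − 12 Hz = 6 Hz.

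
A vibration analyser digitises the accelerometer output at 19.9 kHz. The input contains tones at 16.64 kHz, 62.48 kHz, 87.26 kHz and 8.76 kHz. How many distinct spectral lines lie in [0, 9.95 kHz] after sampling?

4

fs/2 = 9.95 kHz.
16.64 kHz > fs/2 = 9.95 kHz, folds to fs − 16.64 kHz = 3.26 kHz.
62.48 kHz mod fs = 2.78 kHz.
2.78 kHz ≤ fs/2 = 9.95 kHz, appears at 2.78 kHz.
87.26 kHz mod fs = 7.66 kHz.
7.66 kHz ≤ fs/2 = 9.95 kHz, appears at 7.66 kHz.
8.76 kHz ≤ fs/2 = 9.95 kHz, passes unchanged.
Distinct values: {2.78 kHz, 3.26 kHz, 7.66 kHz, 8.76 kHz} → 4.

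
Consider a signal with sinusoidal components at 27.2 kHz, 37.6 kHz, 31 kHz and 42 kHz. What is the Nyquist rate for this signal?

Highest-frequency component: 42 kHz.
Nyquist rate = 2 × 42 kHz = 84 kHz.

84 kHz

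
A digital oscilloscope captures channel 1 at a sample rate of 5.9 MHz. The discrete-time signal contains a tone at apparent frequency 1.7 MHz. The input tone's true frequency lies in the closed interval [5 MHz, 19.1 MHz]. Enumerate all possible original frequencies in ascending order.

Frequencies that alias to 1.7 MHz are k·fs ± 1.7 MHz for integer k ≥ 0.
k=0: 1.7 MHz.
k=1: 4.2 MHz, 7.6 MHz.
k=2: 10.1 MHz, 13.5 MHz.
k=3: 16 MHz, 19.4 MHz.
k=4: 21.9 MHz, 25.3 MHz.
Within [5 MHz, 19.1 MHz]: 7.6 MHz, 10.1 MHz, 13.5 MHz, 16 MHz.

7.6 MHz, 10.1 MHz, 13.5 MHz, 16 MHz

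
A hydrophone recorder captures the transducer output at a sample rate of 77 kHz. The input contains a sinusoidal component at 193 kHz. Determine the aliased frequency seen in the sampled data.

193 kHz mod fs = 39 kHz.
39 kHz > fs/2 = 38.5 kHz, folds to fs − 39 kHz = 38 kHz.

38 kHz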